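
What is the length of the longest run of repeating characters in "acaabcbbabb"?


Input: "acaabcbbabb"
Scanning for longest run:
  Position 1 ('c'): new char, reset run to 1
  Position 2 ('a'): new char, reset run to 1
  Position 3 ('a'): continues run of 'a', length=2
  Position 4 ('b'): new char, reset run to 1
  Position 5 ('c'): new char, reset run to 1
  Position 6 ('b'): new char, reset run to 1
  Position 7 ('b'): continues run of 'b', length=2
  Position 8 ('a'): new char, reset run to 1
  Position 9 ('b'): new char, reset run to 1
  Position 10 ('b'): continues run of 'b', length=2
Longest run: 'a' with length 2

2


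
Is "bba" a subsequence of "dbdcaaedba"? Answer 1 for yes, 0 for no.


Check if "bba" is a subsequence of "dbdcaaedba"
Greedy scan:
  Position 0 ('d'): no match needed
  Position 1 ('b'): matches sub[0] = 'b'
  Position 2 ('d'): no match needed
  Position 3 ('c'): no match needed
  Position 4 ('a'): no match needed
  Position 5 ('a'): no match needed
  Position 6 ('e'): no match needed
  Position 7 ('d'): no match needed
  Position 8 ('b'): matches sub[1] = 'b'
  Position 9 ('a'): matches sub[2] = 'a'
All 3 characters matched => is a subsequence

1


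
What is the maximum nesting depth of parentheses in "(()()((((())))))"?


Input: "(()()((((())))))"
Tracking depth:
  Position 0 '(': depth becomes 1
  Position 1 '(': depth becomes 2
  Position 2 ')': depth becomes 1
  Position 3 '(': depth becomes 2
  Position 4 ')': depth becomes 1
  Position 5 '(': depth becomes 2
  Position 6 '(': depth becomes 3
  Position 7 '(': depth becomes 4
  Position 8 '(': depth becomes 5
  Position 9 '(': depth becomes 6
  Position 10 ')': depth becomes 5
  Position 11 ')': depth becomes 4
  Position 12 ')': depth becomes 3
  Position 13 ')': depth becomes 2
  Position 14 ')': depth becomes 1
  Position 15 ')': depth becomes 0
Maximum depth reached: 6

6


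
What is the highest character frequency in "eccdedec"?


Input: eccdedec
Character counts:
  'c': 3
  'd': 2
  'e': 3
Maximum frequency: 3

3


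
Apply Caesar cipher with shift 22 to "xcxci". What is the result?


Caesar cipher: shift "xcxci" by 22
  'x' (pos 23) + 22 = pos 19 = 't'
  'c' (pos 2) + 22 = pos 24 = 'y'
  'x' (pos 23) + 22 = pos 19 = 't'
  'c' (pos 2) + 22 = pos 24 = 'y'
  'i' (pos 8) + 22 = pos 4 = 'e'
Result: tytye

tytye


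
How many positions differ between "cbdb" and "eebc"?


Comparing "cbdb" and "eebc" position by position:
  Position 0: 'c' vs 'e' => DIFFER
  Position 1: 'b' vs 'e' => DIFFER
  Position 2: 'd' vs 'b' => DIFFER
  Position 3: 'b' vs 'c' => DIFFER
Positions that differ: 4

4


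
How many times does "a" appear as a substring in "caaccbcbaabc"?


Searching for "a" in "caaccbcbaabc"
Scanning each position:
  Position 0: "c" => no
  Position 1: "a" => MATCH
  Position 2: "a" => MATCH
  Position 3: "c" => no
  Position 4: "c" => no
  Position 5: "b" => no
  Position 6: "c" => no
  Position 7: "b" => no
  Position 8: "a" => MATCH
  Position 9: "a" => MATCH
  Position 10: "b" => no
  Position 11: "c" => no
Total occurrences: 4

4


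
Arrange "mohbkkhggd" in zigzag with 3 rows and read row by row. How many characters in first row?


Zigzag "mohbkkhggd" into 3 rows:
Placing characters:
  'm' => row 0
  'o' => row 1
  'h' => row 2
  'b' => row 1
  'k' => row 0
  'k' => row 1
  'h' => row 2
  'g' => row 1
  'g' => row 0
  'd' => row 1
Rows:
  Row 0: "mkg"
  Row 1: "obkgd"
  Row 2: "hh"
First row length: 3

3


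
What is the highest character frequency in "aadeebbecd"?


Input: aadeebbecd
Character counts:
  'a': 2
  'b': 2
  'c': 1
  'd': 2
  'e': 3
Maximum frequency: 3

3


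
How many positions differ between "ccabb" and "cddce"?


Comparing "ccabb" and "cddce" position by position:
  Position 0: 'c' vs 'c' => same
  Position 1: 'c' vs 'd' => DIFFER
  Position 2: 'a' vs 'd' => DIFFER
  Position 3: 'b' vs 'c' => DIFFER
  Position 4: 'b' vs 'e' => DIFFER
Positions that differ: 4

4


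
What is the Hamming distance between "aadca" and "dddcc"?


Comparing "aadca" and "dddcc" position by position:
  Position 0: 'a' vs 'd' => differ
  Position 1: 'a' vs 'd' => differ
  Position 2: 'd' vs 'd' => same
  Position 3: 'c' vs 'c' => same
  Position 4: 'a' vs 'c' => differ
Total differences (Hamming distance): 3

3


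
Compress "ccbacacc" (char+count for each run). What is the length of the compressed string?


Input: ccbacacc
Runs:
  'c' x 2 => "c2"
  'b' x 1 => "b1"
  'a' x 1 => "a1"
  'c' x 1 => "c1"
  'a' x 1 => "a1"
  'c' x 2 => "c2"
Compressed: "c2b1a1c1a1c2"
Compressed length: 12

12


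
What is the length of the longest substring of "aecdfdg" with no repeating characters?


Input: "aecdfdg"
Sliding window (track last position of each char):
  Position 0 ('a'): window [0,0] length 1 -- new best
  Position 1 ('e'): window [0,1] length 2 -- new best
  Position 2 ('c'): window [0,2] length 3 -- new best
  Position 3 ('d'): window [0,3] length 4 -- new best
  Position 4 ('f'): window [0,4] length 5 -- new best
  Position 5 ('d'): repeat (last at 3), move window start to 4
  Position 5 ('d'): window [4,5] length 2
  Position 6 ('g'): window [4,6] length 3
Longest substring with no repeats: "aecdf" with length 5

5


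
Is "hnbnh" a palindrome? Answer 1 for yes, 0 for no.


Input: hnbnh
Reversed: hnbnh
  Compare pos 0 ('h') with pos 4 ('h'): match
  Compare pos 1 ('n') with pos 3 ('n'): match
Result: palindrome

1


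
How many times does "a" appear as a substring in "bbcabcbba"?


Searching for "a" in "bbcabcbba"
Scanning each position:
  Position 0: "b" => no
  Position 1: "b" => no
  Position 2: "c" => no
  Position 3: "a" => MATCH
  Position 4: "b" => no
  Position 5: "c" => no
  Position 6: "b" => no
  Position 7: "b" => no
  Position 8: "a" => MATCH
Total occurrences: 2

2


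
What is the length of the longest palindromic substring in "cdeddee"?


Input: "cdeddee"
Checking substrings for palindromes:
  [2:6] "edde" (len 4) => palindrome
  [1:4] "ded" (len 3) => palindrome
  [3:5] "dd" (len 2) => palindrome
  [5:7] "ee" (len 2) => palindrome
Longest palindromic substring: "edde" with length 4

4


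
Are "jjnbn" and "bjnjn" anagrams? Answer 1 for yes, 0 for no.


Strings: "jjnbn", "bjnjn"
Sorted first:  bjjnn
Sorted second: bjjnn
Sorted forms match => anagrams

1


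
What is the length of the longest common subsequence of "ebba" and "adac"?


LCS of "ebba" and "adac"
DP table:
           a    d    a    c
      0    0    0    0    0
  e   0    0    0    0    0
  b   0    0    0    0    0
  b   0    0    0    0    0
  a   0    1    1    1    1
LCS length = dp[4][4] = 1

1


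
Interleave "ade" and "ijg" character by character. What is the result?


Interleaving "ade" and "ijg":
  Position 0: 'a' from first, 'i' from second => "ai"
  Position 1: 'd' from first, 'j' from second => "dj"
  Position 2: 'e' from first, 'g' from second => "eg"
Result: aidjeg

aidjeg


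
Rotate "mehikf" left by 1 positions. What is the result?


Input: "mehikf", rotate left by 1
First 1 characters: "m"
Remaining characters: "ehikf"
Concatenate remaining + first: "ehikf" + "m" = "ehikfm"

ehikfm


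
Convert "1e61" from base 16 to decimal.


Input: "1e61" in base 16
Positional expansion:
  Digit '1' (value 1) x 16^3 = 4096
  Digit 'e' (value 14) x 16^2 = 3584
  Digit '6' (value 6) x 16^1 = 96
  Digit '1' (value 1) x 16^0 = 1
Sum = 7777

7777


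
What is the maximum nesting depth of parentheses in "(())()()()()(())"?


Input: "(())()()()()(())"
Tracking depth:
  Position 0 '(': depth becomes 1
  Position 1 '(': depth becomes 2
  Position 2 ')': depth becomes 1
  Position 3 ')': depth becomes 0
  Position 4 '(': depth becomes 1
  Position 5 ')': depth becomes 0
  Position 6 '(': depth becomes 1
  Position 7 ')': depth becomes 0
  Position 8 '(': depth becomes 1
  Position 9 ')': depth becomes 0
  Position 10 '(': depth becomes 1
  Position 11 ')': depth becomes 0
  Position 12 '(': depth becomes 1
  Position 13 '(': depth becomes 2
  Position 14 ')': depth becomes 1
  Position 15 ')': depth becomes 0
Maximum depth reached: 2

2


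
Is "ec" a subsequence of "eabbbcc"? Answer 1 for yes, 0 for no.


Check if "ec" is a subsequence of "eabbbcc"
Greedy scan:
  Position 0 ('e'): matches sub[0] = 'e'
  Position 1 ('a'): no match needed
  Position 2 ('b'): no match needed
  Position 3 ('b'): no match needed
  Position 4 ('b'): no match needed
  Position 5 ('c'): matches sub[1] = 'c'
  Position 6 ('c'): no match needed
All 2 characters matched => is a subsequence

1


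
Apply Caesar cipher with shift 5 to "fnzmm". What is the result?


Caesar cipher: shift "fnzmm" by 5
  'f' (pos 5) + 5 = pos 10 = 'k'
  'n' (pos 13) + 5 = pos 18 = 's'
  'z' (pos 25) + 5 = pos 4 = 'e'
  'm' (pos 12) + 5 = pos 17 = 'r'
  'm' (pos 12) + 5 = pos 17 = 'r'
Result: kserr

kserr


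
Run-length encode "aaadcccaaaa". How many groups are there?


Input: aaadcccaaaa
Scanning for consecutive runs:
  Group 1: 'a' x 3 (positions 0-2)
  Group 2: 'd' x 1 (positions 3-3)
  Group 3: 'c' x 3 (positions 4-6)
  Group 4: 'a' x 4 (positions 7-10)
Total groups: 4

4


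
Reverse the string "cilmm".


Input: cilmm
Reading characters right to left:
  Position 4: 'm'
  Position 3: 'm'
  Position 2: 'l'
  Position 1: 'i'
  Position 0: 'c'
Reversed: mmlic

mmlic


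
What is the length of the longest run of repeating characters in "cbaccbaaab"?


Input: "cbaccbaaab"
Scanning for longest run:
  Position 1 ('b'): new char, reset run to 1
  Position 2 ('a'): new char, reset run to 1
  Position 3 ('c'): new char, reset run to 1
  Position 4 ('c'): continues run of 'c', length=2
  Position 5 ('b'): new char, reset run to 1
  Position 6 ('a'): new char, reset run to 1
  Position 7 ('a'): continues run of 'a', length=2
  Position 8 ('a'): continues run of 'a', length=3
  Position 9 ('b'): new char, reset run to 1
Longest run: 'a' with length 3

3


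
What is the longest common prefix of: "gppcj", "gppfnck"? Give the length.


Words: gppcj, gppfnck
  Position 0: all 'g' => match
  Position 1: all 'p' => match
  Position 2: all 'p' => match
  Position 3: ('c', 'f') => mismatch, stop
LCP = "gpp" (length 3)

3


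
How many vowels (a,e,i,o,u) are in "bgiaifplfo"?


Input: bgiaifplfo
Checking each character:
  'b' at position 0: consonant
  'g' at position 1: consonant
  'i' at position 2: vowel (running total: 1)
  'a' at position 3: vowel (running total: 2)
  'i' at position 4: vowel (running total: 3)
  'f' at position 5: consonant
  'p' at position 6: consonant
  'l' at position 7: consonant
  'f' at position 8: consonant
  'o' at position 9: vowel (running total: 4)
Total vowels: 4

4


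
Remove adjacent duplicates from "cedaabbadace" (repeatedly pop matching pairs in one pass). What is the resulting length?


Input: cedaabbadace
Stack-based adjacent duplicate removal:
  Read 'c': push. Stack: c
  Read 'e': push. Stack: ce
  Read 'd': push. Stack: ced
  Read 'a': push. Stack: ceda
  Read 'a': matches stack top 'a' => pop. Stack: ced
  Read 'b': push. Stack: cedb
  Read 'b': matches stack top 'b' => pop. Stack: ced
  Read 'a': push. Stack: ceda
  Read 'd': push. Stack: cedad
  Read 'a': push. Stack: cedada
  Read 'c': push. Stack: cedadac
  Read 'e': push. Stack: cedadace
Final stack: "cedadace" (length 8)

8


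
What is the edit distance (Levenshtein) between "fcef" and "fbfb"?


Computing edit distance: "fcef" -> "fbfb"
DP table:
           f    b    f    b
      0    1    2    3    4
  f   1    0    1    2    3
  c   2    1    1    2    3
  e   3    2    2    2    3
  f   4    3    3    2    3
Edit distance = dp[4][4] = 3

3


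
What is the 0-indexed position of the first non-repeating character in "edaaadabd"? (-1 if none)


Input: edaaadabd
Character frequencies:
  'a': 4
  'b': 1
  'd': 3
  'e': 1
Scanning left to right for freq == 1:
  Position 0 ('e'): unique! => answer = 0

0


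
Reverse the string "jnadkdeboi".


Input: jnadkdeboi
Reading characters right to left:
  Position 9: 'i'
  Position 8: 'o'
  Position 7: 'b'
  Position 6: 'e'
  Position 5: 'd'
  Position 4: 'k'
  Position 3: 'd'
  Position 2: 'a'
  Position 1: 'n'
  Position 0: 'j'
Reversed: iobedkdanj

iobedkdanj


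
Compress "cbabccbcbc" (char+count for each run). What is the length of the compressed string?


Input: cbabccbcbc
Runs:
  'c' x 1 => "c1"
  'b' x 1 => "b1"
  'a' x 1 => "a1"
  'b' x 1 => "b1"
  'c' x 2 => "c2"
  'b' x 1 => "b1"
  'c' x 1 => "c1"
  'b' x 1 => "b1"
  'c' x 1 => "c1"
Compressed: "c1b1a1b1c2b1c1b1c1"
Compressed length: 18

18


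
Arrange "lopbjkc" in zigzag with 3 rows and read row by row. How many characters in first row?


Zigzag "lopbjkc" into 3 rows:
Placing characters:
  'l' => row 0
  'o' => row 1
  'p' => row 2
  'b' => row 1
  'j' => row 0
  'k' => row 1
  'c' => row 2
Rows:
  Row 0: "lj"
  Row 1: "obk"
  Row 2: "pc"
First row length: 2

2


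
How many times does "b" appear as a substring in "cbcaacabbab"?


Searching for "b" in "cbcaacabbab"
Scanning each position:
  Position 0: "c" => no
  Position 1: "b" => MATCH
  Position 2: "c" => no
  Position 3: "a" => no
  Position 4: "a" => no
  Position 5: "c" => no
  Position 6: "a" => no
  Position 7: "b" => MATCH
  Position 8: "b" => MATCH
  Position 9: "a" => no
  Position 10: "b" => MATCH
Total occurrences: 4

4


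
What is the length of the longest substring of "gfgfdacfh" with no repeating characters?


Input: "gfgfdacfh"
Sliding window (track last position of each char):
  Position 0 ('g'): window [0,0] length 1 -- new best
  Position 1 ('f'): window [0,1] length 2 -- new best
  Position 2 ('g'): repeat (last at 0), move window start to 1
  Position 2 ('g'): window [1,2] length 2
  Position 3 ('f'): repeat (last at 1), move window start to 2
  Position 3 ('f'): window [2,3] length 2
  Position 4 ('d'): window [2,4] length 3 -- new best
  Position 5 ('a'): window [2,5] length 4 -- new best
  Position 6 ('c'): window [2,6] length 5 -- new best
  Position 7 ('f'): repeat (last at 3), move window start to 4
  Position 7 ('f'): window [4,7] length 4
  Position 8 ('h'): window [4,8] length 5
Longest substring with no repeats: "gfdac" with length 5

5


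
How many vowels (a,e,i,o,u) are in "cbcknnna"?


Input: cbcknnna
Checking each character:
  'c' at position 0: consonant
  'b' at position 1: consonant
  'c' at position 2: consonant
  'k' at position 3: consonant
  'n' at position 4: consonant
  'n' at position 5: consonant
  'n' at position 6: consonant
  'a' at position 7: vowel (running total: 1)
Total vowels: 1

1


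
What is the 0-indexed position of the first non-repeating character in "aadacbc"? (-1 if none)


Input: aadacbc
Character frequencies:
  'a': 3
  'b': 1
  'c': 2
  'd': 1
Scanning left to right for freq == 1:
  Position 0 ('a'): freq=3, skip
  Position 1 ('a'): freq=3, skip
  Position 2 ('d'): unique! => answer = 2

2


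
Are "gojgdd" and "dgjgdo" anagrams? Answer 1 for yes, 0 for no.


Strings: "gojgdd", "dgjgdo"
Sorted first:  ddggjo
Sorted second: ddggjo
Sorted forms match => anagrams

1


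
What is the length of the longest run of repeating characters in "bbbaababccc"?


Input: "bbbaababccc"
Scanning for longest run:
  Position 1 ('b'): continues run of 'b', length=2
  Position 2 ('b'): continues run of 'b', length=3
  Position 3 ('a'): new char, reset run to 1
  Position 4 ('a'): continues run of 'a', length=2
  Position 5 ('b'): new char, reset run to 1
  Position 6 ('a'): new char, reset run to 1
  Position 7 ('b'): new char, reset run to 1
  Position 8 ('c'): new char, reset run to 1
  Position 9 ('c'): continues run of 'c', length=2
  Position 10 ('c'): continues run of 'c', length=3
Longest run: 'b' with length 3

3


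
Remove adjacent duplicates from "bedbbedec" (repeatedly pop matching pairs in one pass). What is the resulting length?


Input: bedbbedec
Stack-based adjacent duplicate removal:
  Read 'b': push. Stack: b
  Read 'e': push. Stack: be
  Read 'd': push. Stack: bed
  Read 'b': push. Stack: bedb
  Read 'b': matches stack top 'b' => pop. Stack: bed
  Read 'e': push. Stack: bede
  Read 'd': push. Stack: beded
  Read 'e': push. Stack: bedede
  Read 'c': push. Stack: bededec
Final stack: "bededec" (length 7)

7


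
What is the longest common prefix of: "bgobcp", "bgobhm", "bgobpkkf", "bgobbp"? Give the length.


Words: bgobcp, bgobhm, bgobpkkf, bgobbp
  Position 0: all 'b' => match
  Position 1: all 'g' => match
  Position 2: all 'o' => match
  Position 3: all 'b' => match
  Position 4: ('c', 'h', 'p', 'b') => mismatch, stop
LCP = "bgob" (length 4)

4


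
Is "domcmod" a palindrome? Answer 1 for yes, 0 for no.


Input: domcmod
Reversed: domcmod
  Compare pos 0 ('d') with pos 6 ('d'): match
  Compare pos 1 ('o') with pos 5 ('o'): match
  Compare pos 2 ('m') with pos 4 ('m'): match
Result: palindrome

1


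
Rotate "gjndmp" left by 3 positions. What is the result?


Input: "gjndmp", rotate left by 3
First 3 characters: "gjn"
Remaining characters: "dmp"
Concatenate remaining + first: "dmp" + "gjn" = "dmpgjn"

dmpgjn


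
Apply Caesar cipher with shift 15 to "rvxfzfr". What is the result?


Caesar cipher: shift "rvxfzfr" by 15
  'r' (pos 17) + 15 = pos 6 = 'g'
  'v' (pos 21) + 15 = pos 10 = 'k'
  'x' (pos 23) + 15 = pos 12 = 'm'
  'f' (pos 5) + 15 = pos 20 = 'u'
  'z' (pos 25) + 15 = pos 14 = 'o'
  'f' (pos 5) + 15 = pos 20 = 'u'
  'r' (pos 17) + 15 = pos 6 = 'g'
Result: gkmuoug

gkmuoug


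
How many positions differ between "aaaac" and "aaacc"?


Comparing "aaaac" and "aaacc" position by position:
  Position 0: 'a' vs 'a' => same
  Position 1: 'a' vs 'a' => same
  Position 2: 'a' vs 'a' => same
  Position 3: 'a' vs 'c' => DIFFER
  Position 4: 'c' vs 'c' => same
Positions that differ: 1

1


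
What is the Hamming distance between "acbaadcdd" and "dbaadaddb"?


Comparing "acbaadcdd" and "dbaadaddb" position by position:
  Position 0: 'a' vs 'd' => differ
  Position 1: 'c' vs 'b' => differ
  Position 2: 'b' vs 'a' => differ
  Position 3: 'a' vs 'a' => same
  Position 4: 'a' vs 'd' => differ
  Position 5: 'd' vs 'a' => differ
  Position 6: 'c' vs 'd' => differ
  Position 7: 'd' vs 'd' => same
  Position 8: 'd' vs 'b' => differ
Total differences (Hamming distance): 7

7


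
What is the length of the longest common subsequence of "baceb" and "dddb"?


LCS of "baceb" and "dddb"
DP table:
           d    d    d    b
      0    0    0    0    0
  b   0    0    0    0    1
  a   0    0    0    0    1
  c   0    0    0    0    1
  e   0    0    0    0    1
  b   0    0    0    0    1
LCS length = dp[5][4] = 1

1


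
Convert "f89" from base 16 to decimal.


Input: "f89" in base 16
Positional expansion:
  Digit 'f' (value 15) x 16^2 = 3840
  Digit '8' (value 8) x 16^1 = 128
  Digit '9' (value 9) x 16^0 = 9
Sum = 3977

3977


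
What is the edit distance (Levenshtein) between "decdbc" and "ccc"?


Computing edit distance: "decdbc" -> "ccc"
DP table:
           c    c    c
      0    1    2    3
  d   1    1    2    3
  e   2    2    2    3
  c   3    2    2    2
  d   4    3    3    3
  b   5    4    4    4
  c   6    5    4    4
Edit distance = dp[6][3] = 4

4


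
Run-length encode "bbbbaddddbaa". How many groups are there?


Input: bbbbaddddbaa
Scanning for consecutive runs:
  Group 1: 'b' x 4 (positions 0-3)
  Group 2: 'a' x 1 (positions 4-4)
  Group 3: 'd' x 4 (positions 5-8)
  Group 4: 'b' x 1 (positions 9-9)
  Group 5: 'a' x 2 (positions 10-11)
Total groups: 5

5


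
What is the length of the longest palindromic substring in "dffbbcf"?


Input: "dffbbcf"
Checking substrings for palindromes:
  [1:3] "ff" (len 2) => palindrome
  [3:5] "bb" (len 2) => palindrome
Longest palindromic substring: "ff" with length 2

2


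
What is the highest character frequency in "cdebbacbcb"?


Input: cdebbacbcb
Character counts:
  'a': 1
  'b': 4
  'c': 3
  'd': 1
  'e': 1
Maximum frequency: 4

4


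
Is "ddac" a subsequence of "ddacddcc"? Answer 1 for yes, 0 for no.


Check if "ddac" is a subsequence of "ddacddcc"
Greedy scan:
  Position 0 ('d'): matches sub[0] = 'd'
  Position 1 ('d'): matches sub[1] = 'd'
  Position 2 ('a'): matches sub[2] = 'a'
  Position 3 ('c'): matches sub[3] = 'c'
  Position 4 ('d'): no match needed
  Position 5 ('d'): no match needed
  Position 6 ('c'): no match needed
  Position 7 ('c'): no match needed
All 4 characters matched => is a subsequence

1


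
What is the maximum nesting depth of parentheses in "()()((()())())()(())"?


Input: "()()((()())())()(())"
Tracking depth:
  Position 0 '(': depth becomes 1
  Position 1 ')': depth becomes 0
  Position 2 '(': depth becomes 1
  Position 3 ')': depth becomes 0
  Position 4 '(': depth becomes 1
  Position 5 '(': depth becomes 2
  Position 6 '(': depth becomes 3
  Position 7 ')': depth becomes 2
  Position 8 '(': depth becomes 3
  Position 9 ')': depth becomes 2
  Position 10 ')': depth becomes 1
  Position 11 '(': depth becomes 2
  Position 12 ')': depth becomes 1
  Position 13 ')': depth becomes 0
  Position 14 '(': depth becomes 1
  Position 15 ')': depth becomes 0
  Position 16 '(': depth becomes 1
  Position 17 '(': depth becomes 2
  Position 18 ')': depth becomes 1
  Position 19 ')': depth becomes 0
Maximum depth reached: 3

3


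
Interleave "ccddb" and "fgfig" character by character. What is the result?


Interleaving "ccddb" and "fgfig":
  Position 0: 'c' from first, 'f' from second => "cf"
  Position 1: 'c' from first, 'g' from second => "cg"
  Position 2: 'd' from first, 'f' from second => "df"
  Position 3: 'd' from first, 'i' from second => "di"
  Position 4: 'b' from first, 'g' from second => "bg"
Result: cfcgdfdibg

cfcgdfdibg


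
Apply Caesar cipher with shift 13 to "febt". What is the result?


Caesar cipher: shift "febt" by 13
  'f' (pos 5) + 13 = pos 18 = 's'
  'e' (pos 4) + 13 = pos 17 = 'r'
  'b' (pos 1) + 13 = pos 14 = 'o'
  't' (pos 19) + 13 = pos 6 = 'g'
Result: srog

srog


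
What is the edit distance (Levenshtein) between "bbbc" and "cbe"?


Computing edit distance: "bbbc" -> "cbe"
DP table:
           c    b    e
      0    1    2    3
  b   1    1    1    2
  b   2    2    1    2
  b   3    3    2    2
  c   4    3    3    3
Edit distance = dp[4][3] = 3

3


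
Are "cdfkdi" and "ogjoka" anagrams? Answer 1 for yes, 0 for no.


Strings: "cdfkdi", "ogjoka"
Sorted first:  cddfik
Sorted second: agjkoo
Differ at position 0: 'c' vs 'a' => not anagrams

0


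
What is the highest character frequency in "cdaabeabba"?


Input: cdaabeabba
Character counts:
  'a': 4
  'b': 3
  'c': 1
  'd': 1
  'e': 1
Maximum frequency: 4

4


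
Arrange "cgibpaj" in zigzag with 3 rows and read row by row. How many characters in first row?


Zigzag "cgibpaj" into 3 rows:
Placing characters:
  'c' => row 0
  'g' => row 1
  'i' => row 2
  'b' => row 1
  'p' => row 0
  'a' => row 1
  'j' => row 2
Rows:
  Row 0: "cp"
  Row 1: "gba"
  Row 2: "ij"
First row length: 2

2


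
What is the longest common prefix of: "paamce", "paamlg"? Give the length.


Words: paamce, paamlg
  Position 0: all 'p' => match
  Position 1: all 'a' => match
  Position 2: all 'a' => match
  Position 3: all 'm' => match
  Position 4: ('c', 'l') => mismatch, stop
LCP = "paam" (length 4)

4


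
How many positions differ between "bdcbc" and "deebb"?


Comparing "bdcbc" and "deebb" position by position:
  Position 0: 'b' vs 'd' => DIFFER
  Position 1: 'd' vs 'e' => DIFFER
  Position 2: 'c' vs 'e' => DIFFER
  Position 3: 'b' vs 'b' => same
  Position 4: 'c' vs 'b' => DIFFER
Positions that differ: 4

4


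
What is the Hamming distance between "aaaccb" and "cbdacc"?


Comparing "aaaccb" and "cbdacc" position by position:
  Position 0: 'a' vs 'c' => differ
  Position 1: 'a' vs 'b' => differ
  Position 2: 'a' vs 'd' => differ
  Position 3: 'c' vs 'a' => differ
  Position 4: 'c' vs 'c' => same
  Position 5: 'b' vs 'c' => differ
Total differences (Hamming distance): 5

5


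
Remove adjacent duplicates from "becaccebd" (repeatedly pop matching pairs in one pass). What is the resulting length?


Input: becaccebd
Stack-based adjacent duplicate removal:
  Read 'b': push. Stack: b
  Read 'e': push. Stack: be
  Read 'c': push. Stack: bec
  Read 'a': push. Stack: beca
  Read 'c': push. Stack: becac
  Read 'c': matches stack top 'c' => pop. Stack: beca
  Read 'e': push. Stack: becae
  Read 'b': push. Stack: becaeb
  Read 'd': push. Stack: becaebd
Final stack: "becaebd" (length 7)

7


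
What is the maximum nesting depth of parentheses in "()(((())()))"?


Input: "()(((())()))"
Tracking depth:
  Position 0 '(': depth becomes 1
  Position 1 ')': depth becomes 0
  Position 2 '(': depth becomes 1
  Position 3 '(': depth becomes 2
  Position 4 '(': depth becomes 3
  Position 5 '(': depth becomes 4
  Position 6 ')': depth becomes 3
  Position 7 ')': depth becomes 2
  Position 8 '(': depth becomes 3
  Position 9 ')': depth becomes 2
  Position 10 ')': depth becomes 1
  Position 11 ')': depth becomes 0
Maximum depth reached: 4

4


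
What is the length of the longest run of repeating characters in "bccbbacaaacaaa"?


Input: "bccbbacaaacaaa"
Scanning for longest run:
  Position 1 ('c'): new char, reset run to 1
  Position 2 ('c'): continues run of 'c', length=2
  Position 3 ('b'): new char, reset run to 1
  Position 4 ('b'): continues run of 'b', length=2
  Position 5 ('a'): new char, reset run to 1
  Position 6 ('c'): new char, reset run to 1
  Position 7 ('a'): new char, reset run to 1
  Position 8 ('a'): continues run of 'a', length=2
  Position 9 ('a'): continues run of 'a', length=3
  Position 10 ('c'): new char, reset run to 1
  Position 11 ('a'): new char, reset run to 1
  Position 12 ('a'): continues run of 'a', length=2
  Position 13 ('a'): continues run of 'a', length=3
Longest run: 'a' with length 3

3


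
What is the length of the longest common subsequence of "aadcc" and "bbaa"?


LCS of "aadcc" and "bbaa"
DP table:
           b    b    a    a
      0    0    0    0    0
  a   0    0    0    1    1
  a   0    0    0    1    2
  d   0    0    0    1    2
  c   0    0    0    1    2
  c   0    0    0    1    2
LCS length = dp[5][4] = 2

2


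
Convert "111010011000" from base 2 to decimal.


Input: "111010011000" in base 2
Positional expansion:
  Digit '1' (value 1) x 2^11 = 2048
  Digit '1' (value 1) x 2^10 = 1024
  Digit '1' (value 1) x 2^9 = 512
  Digit '0' (value 0) x 2^8 = 0
  Digit '1' (value 1) x 2^7 = 128
  Digit '0' (value 0) x 2^6 = 0
  Digit '0' (value 0) x 2^5 = 0
  Digit '1' (value 1) x 2^4 = 16
  Digit '1' (value 1) x 2^3 = 8
  Digit '0' (value 0) x 2^2 = 0
  Digit '0' (value 0) x 2^1 = 0
  Digit '0' (value 0) x 2^0 = 0
Sum = 3736

3736


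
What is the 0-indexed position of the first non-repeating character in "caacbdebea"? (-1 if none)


Input: caacbdebea
Character frequencies:
  'a': 3
  'b': 2
  'c': 2
  'd': 1
  'e': 2
Scanning left to right for freq == 1:
  Position 0 ('c'): freq=2, skip
  Position 1 ('a'): freq=3, skip
  Position 2 ('a'): freq=3, skip
  Position 3 ('c'): freq=2, skip
  Position 4 ('b'): freq=2, skip
  Position 5 ('d'): unique! => answer = 5

5


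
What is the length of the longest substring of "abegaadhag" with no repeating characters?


Input: "abegaadhag"
Sliding window (track last position of each char):
  Position 0 ('a'): window [0,0] length 1 -- new best
  Position 1 ('b'): window [0,1] length 2 -- new best
  Position 2 ('e'): window [0,2] length 3 -- new best
  Position 3 ('g'): window [0,3] length 4 -- new best
  Position 4 ('a'): repeat (last at 0), move window start to 1
  Position 4 ('a'): window [1,4] length 4
  Position 5 ('a'): repeat (last at 4), move window start to 5
  Position 5 ('a'): window [5,5] length 1
  Position 6 ('d'): window [5,6] length 2
  Position 7 ('h'): window [5,7] length 3
  Position 8 ('a'): repeat (last at 5), move window start to 6
  Position 8 ('a'): window [6,8] length 3
  Position 9 ('g'): window [6,9] length 4
Longest substring with no repeats: "abeg" with length 4

4


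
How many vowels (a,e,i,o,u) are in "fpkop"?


Input: fpkop
Checking each character:
  'f' at position 0: consonant
  'p' at position 1: consonant
  'k' at position 2: consonant
  'o' at position 3: vowel (running total: 1)
  'p' at position 4: consonant
Total vowels: 1

1


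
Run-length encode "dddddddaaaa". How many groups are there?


Input: dddddddaaaa
Scanning for consecutive runs:
  Group 1: 'd' x 7 (positions 0-6)
  Group 2: 'a' x 4 (positions 7-10)
Total groups: 2

2


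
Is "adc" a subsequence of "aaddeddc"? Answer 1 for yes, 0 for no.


Check if "adc" is a subsequence of "aaddeddc"
Greedy scan:
  Position 0 ('a'): matches sub[0] = 'a'
  Position 1 ('a'): no match needed
  Position 2 ('d'): matches sub[1] = 'd'
  Position 3 ('d'): no match needed
  Position 4 ('e'): no match needed
  Position 5 ('d'): no match needed
  Position 6 ('d'): no match needed
  Position 7 ('c'): matches sub[2] = 'c'
All 3 characters matched => is a subsequence

1


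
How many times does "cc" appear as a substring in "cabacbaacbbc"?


Searching for "cc" in "cabacbaacbbc"
Scanning each position:
  Position 0: "ca" => no
  Position 1: "ab" => no
  Position 2: "ba" => no
  Position 3: "ac" => no
  Position 4: "cb" => no
  Position 5: "ba" => no
  Position 6: "aa" => no
  Position 7: "ac" => no
  Position 8: "cb" => no
  Position 9: "bb" => no
  Position 10: "bc" => no
Total occurrences: 0

0


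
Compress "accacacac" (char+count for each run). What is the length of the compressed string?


Input: accacacac
Runs:
  'a' x 1 => "a1"
  'c' x 2 => "c2"
  'a' x 1 => "a1"
  'c' x 1 => "c1"
  'a' x 1 => "a1"
  'c' x 1 => "c1"
  'a' x 1 => "a1"
  'c' x 1 => "c1"
Compressed: "a1c2a1c1a1c1a1c1"
Compressed length: 16

16


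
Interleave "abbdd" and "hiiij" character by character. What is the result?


Interleaving "abbdd" and "hiiij":
  Position 0: 'a' from first, 'h' from second => "ah"
  Position 1: 'b' from first, 'i' from second => "bi"
  Position 2: 'b' from first, 'i' from second => "bi"
  Position 3: 'd' from first, 'i' from second => "di"
  Position 4: 'd' from first, 'j' from second => "dj"
Result: ahbibididj

ahbibididj


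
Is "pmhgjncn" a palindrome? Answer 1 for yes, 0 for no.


Input: pmhgjncn
Reversed: ncnjghmp
  Compare pos 0 ('p') with pos 7 ('n'): MISMATCH
  Compare pos 1 ('m') with pos 6 ('c'): MISMATCH
  Compare pos 2 ('h') with pos 5 ('n'): MISMATCH
  Compare pos 3 ('g') with pos 4 ('j'): MISMATCH
Result: not a palindrome

0


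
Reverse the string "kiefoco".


Input: kiefoco
Reading characters right to left:
  Position 6: 'o'
  Position 5: 'c'
  Position 4: 'o'
  Position 3: 'f'
  Position 2: 'e'
  Position 1: 'i'
  Position 0: 'k'
Reversed: ocofeik

ocofeik


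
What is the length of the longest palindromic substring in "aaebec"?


Input: "aaebec"
Checking substrings for palindromes:
  [2:5] "ebe" (len 3) => palindrome
  [0:2] "aa" (len 2) => palindrome
Longest palindromic substring: "ebe" with length 3

3


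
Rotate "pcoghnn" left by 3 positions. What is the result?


Input: "pcoghnn", rotate left by 3
First 3 characters: "pco"
Remaining characters: "ghnn"
Concatenate remaining + first: "ghnn" + "pco" = "ghnnpco"

ghnnpco


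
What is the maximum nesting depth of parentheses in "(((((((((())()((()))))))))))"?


Input: "(((((((((())()((()))))))))))"
Tracking depth:
  Position 0 '(': depth becomes 1
  Position 1 '(': depth becomes 2
  Position 2 '(': depth becomes 3
  Position 3 '(': depth becomes 4
  Position 4 '(': depth becomes 5
  Position 5 '(': depth becomes 6
  Position 6 '(': depth becomes 7
  Position 7 '(': depth becomes 8
  Position 8 '(': depth becomes 9
  Position 9 '(': depth becomes 10
  Position 10 ')': depth becomes 9
  Position 11 ')': depth becomes 8
  Position 12 '(': depth becomes 9
  Position 13 ')': depth becomes 8
  Position 14 '(': depth becomes 9
  Position 15 '(': depth becomes 10
  Position 16 '(': depth becomes 11
  Position 17 ')': depth becomes 10
  Position 18 ')': depth becomes 9
  Position 19 ')': depth becomes 8
  Position 20 ')': depth becomes 7
  Position 21 ')': depth becomes 6
  Position 22 ')': depth becomes 5
  Position 23 ')': depth becomes 4
  Position 24 ')': depth becomes 3
  Position 25 ')': depth becomes 2
  Position 26 ')': depth becomes 1
  Position 27 ')': depth becomes 0
Maximum depth reached: 11

11


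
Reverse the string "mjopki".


Input: mjopki
Reading characters right to left:
  Position 5: 'i'
  Position 4: 'k'
  Position 3: 'p'
  Position 2: 'o'
  Position 1: 'j'
  Position 0: 'm'
Reversed: ikpojm

ikpojm


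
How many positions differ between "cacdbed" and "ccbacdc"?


Comparing "cacdbed" and "ccbacdc" position by position:
  Position 0: 'c' vs 'c' => same
  Position 1: 'a' vs 'c' => DIFFER
  Position 2: 'c' vs 'b' => DIFFER
  Position 3: 'd' vs 'a' => DIFFER
  Position 4: 'b' vs 'c' => DIFFER
  Position 5: 'e' vs 'd' => DIFFER
  Position 6: 'd' vs 'c' => DIFFER
Positions that differ: 6

6


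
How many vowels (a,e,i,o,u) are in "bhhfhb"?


Input: bhhfhb
Checking each character:
  'b' at position 0: consonant
  'h' at position 1: consonant
  'h' at position 2: consonant
  'f' at position 3: consonant
  'h' at position 4: consonant
  'b' at position 5: consonant
Total vowels: 0

0


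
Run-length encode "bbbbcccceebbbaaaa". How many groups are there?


Input: bbbbcccceebbbaaaa
Scanning for consecutive runs:
  Group 1: 'b' x 4 (positions 0-3)
  Group 2: 'c' x 4 (positions 4-7)
  Group 3: 'e' x 2 (positions 8-9)
  Group 4: 'b' x 3 (positions 10-12)
  Group 5: 'a' x 4 (positions 13-16)
Total groups: 5

5


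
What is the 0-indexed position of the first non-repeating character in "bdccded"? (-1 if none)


Input: bdccded
Character frequencies:
  'b': 1
  'c': 2
  'd': 3
  'e': 1
Scanning left to right for freq == 1:
  Position 0 ('b'): unique! => answer = 0

0


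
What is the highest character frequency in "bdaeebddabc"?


Input: bdaeebddabc
Character counts:
  'a': 2
  'b': 3
  'c': 1
  'd': 3
  'e': 2
Maximum frequency: 3

3


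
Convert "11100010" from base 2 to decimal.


Input: "11100010" in base 2
Positional expansion:
  Digit '1' (value 1) x 2^7 = 128
  Digit '1' (value 1) x 2^6 = 64
  Digit '1' (value 1) x 2^5 = 32
  Digit '0' (value 0) x 2^4 = 0
  Digit '0' (value 0) x 2^3 = 0
  Digit '0' (value 0) x 2^2 = 0
  Digit '1' (value 1) x 2^1 = 2
  Digit '0' (value 0) x 2^0 = 0
Sum = 226

226


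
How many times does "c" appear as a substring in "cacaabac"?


Searching for "c" in "cacaabac"
Scanning each position:
  Position 0: "c" => MATCH
  Position 1: "a" => no
  Position 2: "c" => MATCH
  Position 3: "a" => no
  Position 4: "a" => no
  Position 5: "b" => no
  Position 6: "a" => no
  Position 7: "c" => MATCH
Total occurrences: 3

3


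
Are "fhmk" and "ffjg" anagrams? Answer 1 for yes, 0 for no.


Strings: "fhmk", "ffjg"
Sorted first:  fhkm
Sorted second: ffgj
Differ at position 1: 'h' vs 'f' => not anagrams

0


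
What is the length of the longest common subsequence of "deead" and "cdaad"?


LCS of "deead" and "cdaad"
DP table:
           c    d    a    a    d
      0    0    0    0    0    0
  d   0    0    1    1    1    1
  e   0    0    1    1    1    1
  e   0    0    1    1    1    1
  a   0    0    1    2    2    2
  d   0    0    1    2    2    3
LCS length = dp[5][5] = 3

3


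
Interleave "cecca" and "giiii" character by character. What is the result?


Interleaving "cecca" and "giiii":
  Position 0: 'c' from first, 'g' from second => "cg"
  Position 1: 'e' from first, 'i' from second => "ei"
  Position 2: 'c' from first, 'i' from second => "ci"
  Position 3: 'c' from first, 'i' from second => "ci"
  Position 4: 'a' from first, 'i' from second => "ai"
Result: cgeiciciai

cgeiciciai


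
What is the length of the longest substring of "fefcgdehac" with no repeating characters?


Input: "fefcgdehac"
Sliding window (track last position of each char):
  Position 0 ('f'): window [0,0] length 1 -- new best
  Position 1 ('e'): window [0,1] length 2 -- new best
  Position 2 ('f'): repeat (last at 0), move window start to 1
  Position 2 ('f'): window [1,2] length 2
  Position 3 ('c'): window [1,3] length 3 -- new best
  Position 4 ('g'): window [1,4] length 4 -- new best
  Position 5 ('d'): window [1,5] length 5 -- new best
  Position 6 ('e'): repeat (last at 1), move window start to 2
  Position 6 ('e'): window [2,6] length 5
  Position 7 ('h'): window [2,7] length 6 -- new best
  Position 8 ('a'): window [2,8] length 7 -- new best
  Position 9 ('c'): repeat (last at 3), move window start to 4
  Position 9 ('c'): window [4,9] length 6
Longest substring with no repeats: "fcgdeha" with length 7

7


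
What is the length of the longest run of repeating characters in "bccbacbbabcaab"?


Input: "bccbacbbabcaab"
Scanning for longest run:
  Position 1 ('c'): new char, reset run to 1
  Position 2 ('c'): continues run of 'c', length=2
  Position 3 ('b'): new char, reset run to 1
  Position 4 ('a'): new char, reset run to 1
  Position 5 ('c'): new char, reset run to 1
  Position 6 ('b'): new char, reset run to 1
  Position 7 ('b'): continues run of 'b', length=2
  Position 8 ('a'): new char, reset run to 1
  Position 9 ('b'): new char, reset run to 1
  Position 10 ('c'): new char, reset run to 1
  Position 11 ('a'): new char, reset run to 1
  Position 12 ('a'): continues run of 'a', length=2
  Position 13 ('b'): new char, reset run to 1
Longest run: 'c' with length 2

2


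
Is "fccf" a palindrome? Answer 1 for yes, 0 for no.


Input: fccf
Reversed: fccf
  Compare pos 0 ('f') with pos 3 ('f'): match
  Compare pos 1 ('c') with pos 2 ('c'): match
Result: palindrome

1


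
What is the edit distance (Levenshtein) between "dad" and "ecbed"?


Computing edit distance: "dad" -> "ecbed"
DP table:
           e    c    b    e    d
      0    1    2    3    4    5
  d   1    1    2    3    4    4
  a   2    2    2    3    4    5
  d   3    3    3    3    4    4
Edit distance = dp[3][5] = 4

4


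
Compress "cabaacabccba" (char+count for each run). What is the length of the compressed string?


Input: cabaacabccba
Runs:
  'c' x 1 => "c1"
  'a' x 1 => "a1"
  'b' x 1 => "b1"
  'a' x 2 => "a2"
  'c' x 1 => "c1"
  'a' x 1 => "a1"
  'b' x 1 => "b1"
  'c' x 2 => "c2"
  'b' x 1 => "b1"
  'a' x 1 => "a1"
Compressed: "c1a1b1a2c1a1b1c2b1a1"
Compressed length: 20

20


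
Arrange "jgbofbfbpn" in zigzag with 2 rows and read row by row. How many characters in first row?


Zigzag "jgbofbfbpn" into 2 rows:
Placing characters:
  'j' => row 0
  'g' => row 1
  'b' => row 0
  'o' => row 1
  'f' => row 0
  'b' => row 1
  'f' => row 0
  'b' => row 1
  'p' => row 0
  'n' => row 1
Rows:
  Row 0: "jbffp"
  Row 1: "gobbn"
First row length: 5

5


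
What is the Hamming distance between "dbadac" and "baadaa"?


Comparing "dbadac" and "baadaa" position by position:
  Position 0: 'd' vs 'b' => differ
  Position 1: 'b' vs 'a' => differ
  Position 2: 'a' vs 'a' => same
  Position 3: 'd' vs 'd' => same
  Position 4: 'a' vs 'a' => same
  Position 5: 'c' vs 'a' => differ
Total differences (Hamming distance): 3

3


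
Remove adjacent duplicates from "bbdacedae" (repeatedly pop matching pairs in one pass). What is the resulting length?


Input: bbdacedae
Stack-based adjacent duplicate removal:
  Read 'b': push. Stack: b
  Read 'b': matches stack top 'b' => pop. Stack: (empty)
  Read 'd': push. Stack: d
  Read 'a': push. Stack: da
  Read 'c': push. Stack: dac
  Read 'e': push. Stack: dace
  Read 'd': push. Stack: daced
  Read 'a': push. Stack: daceda
  Read 'e': push. Stack: dacedae
Final stack: "dacedae" (length 7)

7


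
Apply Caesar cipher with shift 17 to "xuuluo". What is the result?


Caesar cipher: shift "xuuluo" by 17
  'x' (pos 23) + 17 = pos 14 = 'o'
  'u' (pos 20) + 17 = pos 11 = 'l'
  'u' (pos 20) + 17 = pos 11 = 'l'
  'l' (pos 11) + 17 = pos 2 = 'c'
  'u' (pos 20) + 17 = pos 11 = 'l'
  'o' (pos 14) + 17 = pos 5 = 'f'
Result: ollclf

ollclf
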